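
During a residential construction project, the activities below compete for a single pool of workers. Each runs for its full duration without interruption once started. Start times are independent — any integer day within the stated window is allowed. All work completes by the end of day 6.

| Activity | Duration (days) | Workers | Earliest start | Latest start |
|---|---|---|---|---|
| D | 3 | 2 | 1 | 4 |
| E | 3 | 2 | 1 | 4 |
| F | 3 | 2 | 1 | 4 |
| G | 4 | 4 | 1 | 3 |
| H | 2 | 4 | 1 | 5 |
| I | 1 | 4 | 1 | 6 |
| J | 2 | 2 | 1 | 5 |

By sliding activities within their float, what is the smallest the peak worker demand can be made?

Early-start (D@1, E@1, F@1, G@1, H@1, I@1, J@1) gives peak 20: d1:20  d2:16  d3:10  d4:4  d5:0  d6:0.
Shift H→4, I→5, J→4.
Schedule D@1, E@1, F@1, G@1, H@4, I@5, J@4: d1:10  d2:10  d3:10  d4:10  d5:10  d6:0 — peak 10.

10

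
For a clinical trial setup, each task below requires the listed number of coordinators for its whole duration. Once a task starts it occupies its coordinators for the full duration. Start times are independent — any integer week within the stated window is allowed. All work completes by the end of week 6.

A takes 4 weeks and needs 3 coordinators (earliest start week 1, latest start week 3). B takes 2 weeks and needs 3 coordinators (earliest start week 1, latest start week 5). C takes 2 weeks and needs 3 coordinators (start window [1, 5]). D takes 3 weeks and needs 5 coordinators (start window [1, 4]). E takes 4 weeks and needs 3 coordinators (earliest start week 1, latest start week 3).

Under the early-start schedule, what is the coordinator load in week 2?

At early start, week 2 has: A, B, C, D, E.
Demand: 3 + 3 + 3 + 5 + 3 = 17.

17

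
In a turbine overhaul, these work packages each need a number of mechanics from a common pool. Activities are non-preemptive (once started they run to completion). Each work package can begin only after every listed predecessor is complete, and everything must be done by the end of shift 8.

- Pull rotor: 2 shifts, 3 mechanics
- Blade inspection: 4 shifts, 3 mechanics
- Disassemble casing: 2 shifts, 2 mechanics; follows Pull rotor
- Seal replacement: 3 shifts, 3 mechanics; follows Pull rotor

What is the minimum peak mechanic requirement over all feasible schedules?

6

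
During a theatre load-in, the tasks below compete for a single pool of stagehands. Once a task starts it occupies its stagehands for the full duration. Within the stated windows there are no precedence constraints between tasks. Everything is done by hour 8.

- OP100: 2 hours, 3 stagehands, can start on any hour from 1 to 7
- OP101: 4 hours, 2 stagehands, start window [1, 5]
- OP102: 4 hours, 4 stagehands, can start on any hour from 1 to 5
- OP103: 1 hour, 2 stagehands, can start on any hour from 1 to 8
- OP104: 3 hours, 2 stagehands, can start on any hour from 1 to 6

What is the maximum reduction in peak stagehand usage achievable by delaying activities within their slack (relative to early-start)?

Early-start peak: h1:13  h2:11  h3:8  h4:6  h5:0  h6:0  h7:0  h8:0 ⇒ 13.
Leveled (OP100@1, OP101@1, OP102@3, OP103@5, OP104@6): h1:5  h2:5  h3:6  h4:6  h5:6  h6:6  h7:2  h8:2 ⇒ 6.
Reduction 13 − 6 = 7.

7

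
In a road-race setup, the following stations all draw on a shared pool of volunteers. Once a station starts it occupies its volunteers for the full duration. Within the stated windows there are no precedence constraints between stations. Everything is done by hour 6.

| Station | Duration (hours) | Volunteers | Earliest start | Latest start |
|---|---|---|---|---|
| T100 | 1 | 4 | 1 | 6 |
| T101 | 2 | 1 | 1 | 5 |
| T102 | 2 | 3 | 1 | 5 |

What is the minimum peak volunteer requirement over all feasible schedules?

Early-start (T100@1, T101@1, T102@1) gives peak 8: h1:8  h2:4  h3:0  h4:0  h5:0  h6:0.
Shift T101→2, T102→2.
Schedule T100@1, T101@2, T102@2: h1:4  h2:4  h3:4  h4:0  h5:0  h6:0 — peak 4.

4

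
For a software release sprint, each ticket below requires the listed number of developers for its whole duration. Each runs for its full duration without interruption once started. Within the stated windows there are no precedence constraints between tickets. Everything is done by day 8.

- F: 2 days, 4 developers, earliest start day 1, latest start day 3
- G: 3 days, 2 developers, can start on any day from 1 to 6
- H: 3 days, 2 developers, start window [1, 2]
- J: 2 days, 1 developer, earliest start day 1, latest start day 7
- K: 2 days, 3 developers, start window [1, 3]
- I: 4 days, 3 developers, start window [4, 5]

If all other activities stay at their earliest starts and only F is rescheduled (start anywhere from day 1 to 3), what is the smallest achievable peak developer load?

F@1: d1:12  d2:12  d3:4  d4:3  d5:3  d6:3  d7:3  d8:0 → peak 12
F@2: d1:8  d2:12  d3:8  d4:3  d5:3  d6:3  d7:3  d8:0 → peak 12
F@3: d1:8  d2:8  d3:8  d4:7  d5:3  d6:3  d7:3  d8:0 → peak 8
Best is F@3, peak 8.

8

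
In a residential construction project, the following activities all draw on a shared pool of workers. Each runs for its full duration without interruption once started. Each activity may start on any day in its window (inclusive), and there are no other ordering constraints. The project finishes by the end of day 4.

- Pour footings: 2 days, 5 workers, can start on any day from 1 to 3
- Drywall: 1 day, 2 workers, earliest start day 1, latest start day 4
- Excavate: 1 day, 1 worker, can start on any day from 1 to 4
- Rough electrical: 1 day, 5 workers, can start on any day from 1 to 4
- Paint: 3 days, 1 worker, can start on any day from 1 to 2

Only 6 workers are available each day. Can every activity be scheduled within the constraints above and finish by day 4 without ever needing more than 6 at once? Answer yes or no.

Schedule Pour footings@1, Drywall@3, Excavate@1, Rough electrical@4, Paint@2: d1:6  d2:6  d3:3  d4:6 — peak 6 ≤ 6.

yes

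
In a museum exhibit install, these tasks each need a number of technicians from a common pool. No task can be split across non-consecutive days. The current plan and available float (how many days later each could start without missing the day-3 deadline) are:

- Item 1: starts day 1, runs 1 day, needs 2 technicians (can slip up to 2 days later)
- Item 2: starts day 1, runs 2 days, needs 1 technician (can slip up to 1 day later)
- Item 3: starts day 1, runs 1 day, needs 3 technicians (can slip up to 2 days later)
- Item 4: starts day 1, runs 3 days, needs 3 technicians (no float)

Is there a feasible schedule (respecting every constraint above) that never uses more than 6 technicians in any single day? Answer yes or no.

yes

Schedule Item 1@1, Item 2@1, Item 3@3, Item 4@1: d1:6  d2:4  d3:6 — peak 6 ≤ 6.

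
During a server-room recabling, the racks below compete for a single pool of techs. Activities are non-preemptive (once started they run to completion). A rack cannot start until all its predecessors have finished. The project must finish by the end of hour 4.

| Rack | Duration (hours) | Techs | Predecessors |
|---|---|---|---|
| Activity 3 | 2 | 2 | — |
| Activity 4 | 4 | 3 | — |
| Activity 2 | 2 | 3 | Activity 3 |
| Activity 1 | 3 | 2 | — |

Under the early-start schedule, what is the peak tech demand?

Early-start schedule: Activity 3@1, Activity 4@1, Activity 2@3, Activity 1@1.
Load per hour: hour 1: 7, hour 2: 7, hour 3: 8, hour 4: 6.
Peak is 8.

8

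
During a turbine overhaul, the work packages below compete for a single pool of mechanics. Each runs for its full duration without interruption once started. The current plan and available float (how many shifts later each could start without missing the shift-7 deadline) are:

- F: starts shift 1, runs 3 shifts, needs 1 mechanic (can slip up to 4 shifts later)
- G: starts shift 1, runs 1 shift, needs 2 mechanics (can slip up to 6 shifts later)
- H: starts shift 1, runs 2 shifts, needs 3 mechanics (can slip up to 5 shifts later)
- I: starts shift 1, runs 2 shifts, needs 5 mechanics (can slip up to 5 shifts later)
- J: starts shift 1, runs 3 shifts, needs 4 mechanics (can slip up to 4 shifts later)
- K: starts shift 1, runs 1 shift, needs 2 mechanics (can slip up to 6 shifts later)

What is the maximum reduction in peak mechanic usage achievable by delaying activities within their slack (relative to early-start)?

12

Early-start peak: s1:17  s2:13  s3:5  s4:0  s5:0  s6:0  s7:0 ⇒ 17.
Leveled (F@1, G@4, H@4, I@6, J@1, K@5): s1:5  s2:5  s3:5  s4:5  s5:5  s6:5  s7:5 ⇒ 5.
Reduction 17 − 5 = 12.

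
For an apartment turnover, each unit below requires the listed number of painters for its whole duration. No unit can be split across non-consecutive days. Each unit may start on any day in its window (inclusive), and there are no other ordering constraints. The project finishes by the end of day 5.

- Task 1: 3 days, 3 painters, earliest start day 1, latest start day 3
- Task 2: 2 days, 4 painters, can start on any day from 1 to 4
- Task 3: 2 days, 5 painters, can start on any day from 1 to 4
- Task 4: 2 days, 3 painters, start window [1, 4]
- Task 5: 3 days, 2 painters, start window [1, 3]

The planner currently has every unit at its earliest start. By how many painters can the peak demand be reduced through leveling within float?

Early-start peak: d1:17  d2:17  d3:5  d4:0  d5:0 ⇒ 17.
Leveled (Task 1@1, Task 2@1, Task 3@4, Task 4@3, Task 5@1): d1:9  d2:9  d3:8  d4:8  d5:5 ⇒ 9.
Reduction 17 − 9 = 8.

8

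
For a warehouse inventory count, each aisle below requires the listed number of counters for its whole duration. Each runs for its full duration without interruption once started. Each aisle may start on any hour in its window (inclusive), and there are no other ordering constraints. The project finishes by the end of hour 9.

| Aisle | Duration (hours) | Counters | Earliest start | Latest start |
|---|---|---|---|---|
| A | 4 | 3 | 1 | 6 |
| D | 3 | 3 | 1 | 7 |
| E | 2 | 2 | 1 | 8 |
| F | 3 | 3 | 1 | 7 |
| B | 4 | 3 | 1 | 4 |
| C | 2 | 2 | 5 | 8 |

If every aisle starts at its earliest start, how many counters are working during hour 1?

At early start, hour 1 has: A, D, E, F, B.
Demand: 3 + 3 + 2 + 3 + 3 = 14.

14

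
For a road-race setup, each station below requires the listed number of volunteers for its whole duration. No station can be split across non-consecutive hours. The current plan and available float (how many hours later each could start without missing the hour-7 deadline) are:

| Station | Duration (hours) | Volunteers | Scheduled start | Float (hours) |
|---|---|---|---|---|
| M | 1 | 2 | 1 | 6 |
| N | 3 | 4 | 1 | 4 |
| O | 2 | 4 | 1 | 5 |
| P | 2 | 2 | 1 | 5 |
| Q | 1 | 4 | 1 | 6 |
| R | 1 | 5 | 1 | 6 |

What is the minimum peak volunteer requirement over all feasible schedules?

6

Early-start (M@1, N@1, O@1, P@1, Q@1, R@1) gives peak 21: h1:21  h2:10  h3:4  h4:0  h5:0  h6:0  h7:0.
Shift O→4, P→2, Q→6, R→7.
Schedule M@1, N@1, O@4, P@2, Q@6, R@7: h1:6  h2:6  h3:6  h4:4  h5:4  h6:4  h7:5 — peak 6.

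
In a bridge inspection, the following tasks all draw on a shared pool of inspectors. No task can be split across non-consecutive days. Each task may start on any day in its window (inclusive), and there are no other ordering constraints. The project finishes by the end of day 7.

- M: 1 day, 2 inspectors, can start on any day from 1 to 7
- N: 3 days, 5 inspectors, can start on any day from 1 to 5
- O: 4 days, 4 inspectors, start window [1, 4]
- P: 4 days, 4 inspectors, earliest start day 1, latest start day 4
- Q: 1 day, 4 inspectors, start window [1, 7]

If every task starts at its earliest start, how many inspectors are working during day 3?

At early start, day 3 has: N, O, P.
Demand: 5 + 4 + 4 = 13.

13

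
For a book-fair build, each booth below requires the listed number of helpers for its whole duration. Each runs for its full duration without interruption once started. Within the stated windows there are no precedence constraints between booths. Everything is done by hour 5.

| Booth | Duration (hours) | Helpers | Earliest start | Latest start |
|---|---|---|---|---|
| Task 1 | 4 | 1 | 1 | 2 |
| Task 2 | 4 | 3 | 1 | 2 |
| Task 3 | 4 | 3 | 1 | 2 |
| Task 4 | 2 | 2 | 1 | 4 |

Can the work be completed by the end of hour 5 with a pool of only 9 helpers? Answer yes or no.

yes

Schedule Task 1@1, Task 2@1, Task 3@1, Task 4@1: h1:9  h2:9  h3:7  h4:7  h5:0 — peak 9 ≤ 9.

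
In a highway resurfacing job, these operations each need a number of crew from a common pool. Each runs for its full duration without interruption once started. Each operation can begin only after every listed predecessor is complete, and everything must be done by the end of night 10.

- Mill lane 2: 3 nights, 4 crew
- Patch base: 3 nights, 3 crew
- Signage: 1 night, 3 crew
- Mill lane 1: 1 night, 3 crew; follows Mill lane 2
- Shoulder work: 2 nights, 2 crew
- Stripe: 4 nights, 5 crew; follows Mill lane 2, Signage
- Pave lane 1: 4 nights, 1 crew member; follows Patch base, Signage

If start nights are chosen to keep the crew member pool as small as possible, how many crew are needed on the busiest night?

6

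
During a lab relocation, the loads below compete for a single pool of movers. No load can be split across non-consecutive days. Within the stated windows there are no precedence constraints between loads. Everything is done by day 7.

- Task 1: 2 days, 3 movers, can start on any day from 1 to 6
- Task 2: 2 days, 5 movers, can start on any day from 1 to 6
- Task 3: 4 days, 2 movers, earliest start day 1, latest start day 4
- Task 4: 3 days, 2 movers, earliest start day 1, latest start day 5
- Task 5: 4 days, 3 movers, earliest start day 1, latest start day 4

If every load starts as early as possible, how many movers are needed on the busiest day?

15

Early-start schedule: Task 1@1, Task 2@1, Task 3@1, Task 4@1, Task 5@1.
Load per day: day 1: 15, day 2: 15, day 3: 7, day 4: 5, day 5: 0, day 6: 0, day 7: 0.
Peak is 15.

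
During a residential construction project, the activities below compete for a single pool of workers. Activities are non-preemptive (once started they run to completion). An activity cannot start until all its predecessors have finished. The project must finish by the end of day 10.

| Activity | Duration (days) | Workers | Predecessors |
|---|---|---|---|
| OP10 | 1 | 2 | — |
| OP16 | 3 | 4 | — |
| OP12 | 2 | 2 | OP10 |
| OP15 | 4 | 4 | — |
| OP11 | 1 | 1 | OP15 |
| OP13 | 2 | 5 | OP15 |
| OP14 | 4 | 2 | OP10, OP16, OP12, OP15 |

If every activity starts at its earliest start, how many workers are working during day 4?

4

At early start, day 4 has: OP15.
Demand: 4 = 4.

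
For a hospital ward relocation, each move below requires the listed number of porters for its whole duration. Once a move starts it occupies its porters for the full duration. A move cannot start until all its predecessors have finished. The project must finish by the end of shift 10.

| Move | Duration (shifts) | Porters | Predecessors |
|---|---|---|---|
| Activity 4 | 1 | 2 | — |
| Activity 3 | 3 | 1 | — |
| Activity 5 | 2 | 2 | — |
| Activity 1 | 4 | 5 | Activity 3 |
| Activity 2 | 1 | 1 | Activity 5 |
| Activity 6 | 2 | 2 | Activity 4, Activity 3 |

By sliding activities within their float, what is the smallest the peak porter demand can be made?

5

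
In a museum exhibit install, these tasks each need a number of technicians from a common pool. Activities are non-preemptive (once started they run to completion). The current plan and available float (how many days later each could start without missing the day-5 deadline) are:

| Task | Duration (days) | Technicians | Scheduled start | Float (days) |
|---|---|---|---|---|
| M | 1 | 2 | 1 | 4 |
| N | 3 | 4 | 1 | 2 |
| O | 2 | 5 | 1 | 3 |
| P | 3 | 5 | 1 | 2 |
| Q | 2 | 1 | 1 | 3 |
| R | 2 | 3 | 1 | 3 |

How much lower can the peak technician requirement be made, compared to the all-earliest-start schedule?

Early-start peak: d1:20  d2:18  d3:9  d4:0  d5:0 ⇒ 20.
Leveled (M@1, N@1, O@4, P@3, Q@1, R@1): d1:10  d2:8  d3:9  d4:10  d5:10 ⇒ 10.
Reduction 20 − 10 = 10.

10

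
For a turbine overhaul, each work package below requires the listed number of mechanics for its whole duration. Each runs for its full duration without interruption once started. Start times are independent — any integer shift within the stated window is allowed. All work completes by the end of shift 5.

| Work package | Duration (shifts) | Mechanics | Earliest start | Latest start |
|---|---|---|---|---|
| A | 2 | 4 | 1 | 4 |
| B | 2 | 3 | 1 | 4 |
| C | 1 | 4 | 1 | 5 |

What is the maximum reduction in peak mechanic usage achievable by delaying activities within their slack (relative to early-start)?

Early-start peak: s1:11  s2:7  s3:0  s4:0  s5:0 ⇒ 11.
Leveled (A@1, B@3, C@5): s1:4  s2:4  s3:3  s4:3  s5:4 ⇒ 4.
Reduction 11 − 4 = 7.

7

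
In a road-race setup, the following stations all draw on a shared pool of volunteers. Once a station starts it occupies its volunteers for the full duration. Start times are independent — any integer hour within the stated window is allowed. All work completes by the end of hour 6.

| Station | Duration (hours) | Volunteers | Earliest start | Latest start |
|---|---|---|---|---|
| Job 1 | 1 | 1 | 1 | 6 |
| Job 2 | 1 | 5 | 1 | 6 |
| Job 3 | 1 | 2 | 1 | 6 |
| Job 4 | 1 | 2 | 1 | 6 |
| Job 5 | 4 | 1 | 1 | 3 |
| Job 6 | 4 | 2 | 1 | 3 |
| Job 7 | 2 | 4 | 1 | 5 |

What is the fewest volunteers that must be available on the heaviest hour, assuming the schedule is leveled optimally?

Early-start (Job 1@1, Job 2@1, Job 3@1, Job 4@1, Job 5@1, Job 6@1, Job 7@1) gives peak 17: h1:17  h2:7  h3:3  h4:3  h5:0  h6:0.
Shift Job 2→2, Job 6→3, Job 7→5.
Schedule Job 1@1, Job 2@2, Job 3@1, Job 4@1, Job 5@1, Job 6@3, Job 7@5: h1:6  h2:6  h3:3  h4:3  h5:6  h6:6 — peak 6.

6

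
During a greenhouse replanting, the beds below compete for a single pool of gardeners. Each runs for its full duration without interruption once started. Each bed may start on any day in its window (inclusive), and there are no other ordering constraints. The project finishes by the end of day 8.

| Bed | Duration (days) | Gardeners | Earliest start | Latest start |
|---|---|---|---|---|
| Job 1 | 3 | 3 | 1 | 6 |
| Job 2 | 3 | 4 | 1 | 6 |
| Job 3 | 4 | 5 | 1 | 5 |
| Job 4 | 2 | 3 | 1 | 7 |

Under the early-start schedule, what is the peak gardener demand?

15

Early-start schedule: Job 1@1, Job 2@1, Job 3@1, Job 4@1.
Load per day: day 1: 15, day 2: 15, day 3: 12, day 4: 5, day 5: 0, day 6: 0, day 7: 0, day 8: 0.
Peak is 15.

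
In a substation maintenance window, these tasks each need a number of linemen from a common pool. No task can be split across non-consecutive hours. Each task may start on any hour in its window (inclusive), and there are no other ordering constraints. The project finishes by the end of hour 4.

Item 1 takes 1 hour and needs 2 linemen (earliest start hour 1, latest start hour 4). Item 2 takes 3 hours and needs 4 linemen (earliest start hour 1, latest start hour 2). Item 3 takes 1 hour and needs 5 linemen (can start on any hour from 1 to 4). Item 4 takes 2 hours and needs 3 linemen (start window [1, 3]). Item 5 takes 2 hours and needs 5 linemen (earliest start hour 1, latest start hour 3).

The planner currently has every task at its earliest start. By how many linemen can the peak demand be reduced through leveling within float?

10

Early-start peak: h1:19  h2:12  h3:4  h4:0 ⇒ 19.
Leveled (Item 1@2, Item 2@2, Item 3@1, Item 4@1, Item 5@3): h1:8  h2:9  h3:9  h4:9 ⇒ 9.
Reduction 19 − 9 = 10.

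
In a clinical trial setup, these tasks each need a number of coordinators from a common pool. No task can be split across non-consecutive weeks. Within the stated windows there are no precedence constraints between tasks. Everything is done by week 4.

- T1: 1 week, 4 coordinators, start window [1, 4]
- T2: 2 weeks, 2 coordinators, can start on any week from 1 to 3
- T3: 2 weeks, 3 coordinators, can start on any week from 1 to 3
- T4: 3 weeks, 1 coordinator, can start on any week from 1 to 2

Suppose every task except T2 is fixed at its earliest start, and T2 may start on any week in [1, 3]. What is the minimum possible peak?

T2@1: w1:10  w2:6  w3:1  w4:0 → peak 10
T2@2: w1:8  w2:6  w3:3  w4:0 → peak 8
T2@3: w1:8  w2:4  w3:3  w4:2 → peak 8
Best is T2@2, peak 8.

8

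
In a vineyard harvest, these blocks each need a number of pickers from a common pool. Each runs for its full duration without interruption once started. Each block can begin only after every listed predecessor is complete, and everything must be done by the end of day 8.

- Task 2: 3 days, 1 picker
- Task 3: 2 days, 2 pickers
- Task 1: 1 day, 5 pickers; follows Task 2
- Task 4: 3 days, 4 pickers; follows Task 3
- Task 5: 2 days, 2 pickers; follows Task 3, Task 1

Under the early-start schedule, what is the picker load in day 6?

2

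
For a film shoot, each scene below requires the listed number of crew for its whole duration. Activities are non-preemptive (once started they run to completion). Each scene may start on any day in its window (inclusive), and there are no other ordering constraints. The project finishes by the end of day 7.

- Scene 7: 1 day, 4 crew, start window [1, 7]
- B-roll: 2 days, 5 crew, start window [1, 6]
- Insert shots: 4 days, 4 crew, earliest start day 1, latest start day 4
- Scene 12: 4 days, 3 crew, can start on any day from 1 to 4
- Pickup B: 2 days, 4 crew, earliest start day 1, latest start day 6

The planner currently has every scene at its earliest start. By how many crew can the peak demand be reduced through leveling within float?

Early-start peak: d1:20  d2:16  d3:7  d4:7  d5:0  d6:0  d7:0 ⇒ 20.
Leveled (Scene 7@1, B-roll@2, Insert shots@4, Scene 12@1, Pickup B@5): d1:7  d2:8  d3:8  d4:7  d5:8  d6:8  d7:4 ⇒ 8.
Reduction 20 − 8 = 12.

12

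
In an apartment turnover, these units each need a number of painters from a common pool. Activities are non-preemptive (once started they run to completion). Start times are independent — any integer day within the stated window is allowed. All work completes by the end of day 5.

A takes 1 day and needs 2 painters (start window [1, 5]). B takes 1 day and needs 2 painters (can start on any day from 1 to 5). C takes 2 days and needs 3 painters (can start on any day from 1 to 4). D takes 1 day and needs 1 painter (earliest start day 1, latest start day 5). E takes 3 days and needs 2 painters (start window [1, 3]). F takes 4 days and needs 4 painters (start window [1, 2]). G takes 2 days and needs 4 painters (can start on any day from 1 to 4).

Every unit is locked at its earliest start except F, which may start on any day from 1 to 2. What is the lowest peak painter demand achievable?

14

F@1: d1:18  d2:13  d3:6  d4:4  d5:0 → peak 18
F@2: d1:14  d2:13  d3:6  d4:4  d5:4 → peak 14
Best is F@2, peak 14.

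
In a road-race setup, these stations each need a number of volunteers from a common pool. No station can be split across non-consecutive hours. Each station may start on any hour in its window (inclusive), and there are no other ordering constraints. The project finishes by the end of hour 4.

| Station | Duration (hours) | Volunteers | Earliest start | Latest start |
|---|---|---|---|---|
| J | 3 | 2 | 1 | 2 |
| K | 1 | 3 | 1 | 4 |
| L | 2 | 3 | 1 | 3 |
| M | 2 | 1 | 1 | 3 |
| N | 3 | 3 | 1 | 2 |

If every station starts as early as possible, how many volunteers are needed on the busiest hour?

12

Early-start schedule: J@1, K@1, L@1, M@1, N@1.
Load per hour: hour 1: 12, hour 2: 9, hour 3: 5, hour 4: 0.
Peak is 12.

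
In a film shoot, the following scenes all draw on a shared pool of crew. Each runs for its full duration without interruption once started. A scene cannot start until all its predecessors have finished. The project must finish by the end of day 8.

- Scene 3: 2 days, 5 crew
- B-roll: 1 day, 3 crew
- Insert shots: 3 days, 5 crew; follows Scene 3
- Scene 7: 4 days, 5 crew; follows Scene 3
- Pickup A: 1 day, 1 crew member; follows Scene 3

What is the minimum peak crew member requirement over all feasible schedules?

10

Early-start (Scene 3@1, B-roll@1, Insert shots@3, Scene 7@3, Pickup A@3) gives peak 11: d1:8  d2:5  d3:11  d4:10  d5:10  d6:5  d7:0  d8:0.
Shift Pickup A→6.
Schedule Scene 3@1, B-roll@1, Insert shots@3, Scene 7@3, Pickup A@6: d1:8  d2:5  d3:10  d4:10  d5:10  d6:6  d7:0  d8:0 — peak 10.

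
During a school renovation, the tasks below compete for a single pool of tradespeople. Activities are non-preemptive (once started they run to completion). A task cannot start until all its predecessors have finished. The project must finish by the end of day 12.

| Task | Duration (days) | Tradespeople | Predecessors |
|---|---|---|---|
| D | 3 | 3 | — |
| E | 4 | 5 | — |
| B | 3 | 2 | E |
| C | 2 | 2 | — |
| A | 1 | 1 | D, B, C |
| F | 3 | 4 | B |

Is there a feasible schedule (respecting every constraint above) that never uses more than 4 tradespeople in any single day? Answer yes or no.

no

Total tradesperson-days = 52; over 12 days the average is 52/12 > 4, so some day must exceed 4.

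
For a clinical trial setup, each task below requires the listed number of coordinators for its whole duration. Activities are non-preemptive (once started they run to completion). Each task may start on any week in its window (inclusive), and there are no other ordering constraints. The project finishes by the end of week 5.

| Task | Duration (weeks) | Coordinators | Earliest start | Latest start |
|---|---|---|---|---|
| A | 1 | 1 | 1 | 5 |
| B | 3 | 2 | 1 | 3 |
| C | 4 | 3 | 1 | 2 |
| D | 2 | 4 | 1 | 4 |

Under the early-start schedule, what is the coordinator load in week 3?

At early start, week 3 has: B, C.
Demand: 2 + 3 = 5.

5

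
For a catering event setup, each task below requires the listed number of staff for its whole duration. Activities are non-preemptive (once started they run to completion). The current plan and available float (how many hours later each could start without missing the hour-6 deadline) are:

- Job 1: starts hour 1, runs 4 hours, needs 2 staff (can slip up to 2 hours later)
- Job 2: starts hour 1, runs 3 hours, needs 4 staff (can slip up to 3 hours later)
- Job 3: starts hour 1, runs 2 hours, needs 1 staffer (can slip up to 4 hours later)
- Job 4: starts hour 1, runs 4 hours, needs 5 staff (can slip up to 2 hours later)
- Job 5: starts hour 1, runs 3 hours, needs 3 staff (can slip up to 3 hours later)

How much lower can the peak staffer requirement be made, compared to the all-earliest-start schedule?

Early-start peak: h1:15  h2:15  h3:14  h4:7  h5:0  h6:0 ⇒ 15.
Leveled (Job 1@1, Job 2@1, Job 3@1, Job 4@3, Job 5@4): h1:7  h2:7  h3:11  h4:10  h5:8  h6:8 ⇒ 11.
Reduction 15 − 11 = 4.

4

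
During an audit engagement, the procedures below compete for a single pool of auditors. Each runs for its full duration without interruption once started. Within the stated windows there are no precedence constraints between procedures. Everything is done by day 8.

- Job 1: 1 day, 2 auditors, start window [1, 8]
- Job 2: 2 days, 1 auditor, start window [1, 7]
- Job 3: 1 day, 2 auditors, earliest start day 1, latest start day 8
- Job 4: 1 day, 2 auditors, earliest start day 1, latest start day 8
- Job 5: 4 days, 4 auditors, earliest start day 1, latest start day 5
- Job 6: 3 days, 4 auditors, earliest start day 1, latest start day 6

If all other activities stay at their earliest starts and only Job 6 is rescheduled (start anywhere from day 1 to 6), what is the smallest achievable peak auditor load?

11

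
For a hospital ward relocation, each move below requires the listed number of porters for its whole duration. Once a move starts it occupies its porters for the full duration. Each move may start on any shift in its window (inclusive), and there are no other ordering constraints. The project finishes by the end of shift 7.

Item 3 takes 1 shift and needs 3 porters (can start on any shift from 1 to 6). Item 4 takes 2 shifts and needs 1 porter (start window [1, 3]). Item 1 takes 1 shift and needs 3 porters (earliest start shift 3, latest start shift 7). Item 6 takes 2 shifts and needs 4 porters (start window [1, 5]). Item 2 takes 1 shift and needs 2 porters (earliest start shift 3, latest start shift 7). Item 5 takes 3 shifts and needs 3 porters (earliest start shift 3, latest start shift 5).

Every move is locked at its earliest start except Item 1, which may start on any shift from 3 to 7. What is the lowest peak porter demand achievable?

Item 1@3: s1:8  s2:5  s3:8  s4:3  s5:3  s6:0  s7:0 → peak 8
Item 1@4: s1:8  s2:5  s3:5  s4:6  s5:3  s6:0  s7:0 → peak 8
Item 1@5: s1:8  s2:5  s3:5  s4:3  s5:6  s6:0  s7:0 → peak 8
Item 1@6: s1:8  s2:5  s3:5  s4:3  s5:3  s6:3  s7:0 → peak 8
Item 1@7: s1:8  s2:5  s3:5  s4:3  s5:3  s6:0  s7:3 → peak 8
Best is Item 1@3, peak 8.

8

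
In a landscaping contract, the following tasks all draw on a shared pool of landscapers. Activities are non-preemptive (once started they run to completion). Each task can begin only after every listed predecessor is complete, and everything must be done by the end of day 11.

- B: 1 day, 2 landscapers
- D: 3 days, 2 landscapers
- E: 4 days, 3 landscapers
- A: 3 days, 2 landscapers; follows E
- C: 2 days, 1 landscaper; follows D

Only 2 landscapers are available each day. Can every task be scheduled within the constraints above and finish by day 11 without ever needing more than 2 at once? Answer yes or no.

Total landscaper-days = 28; over 11 days the average is 28/11 > 2, so some day must exceed 2.

no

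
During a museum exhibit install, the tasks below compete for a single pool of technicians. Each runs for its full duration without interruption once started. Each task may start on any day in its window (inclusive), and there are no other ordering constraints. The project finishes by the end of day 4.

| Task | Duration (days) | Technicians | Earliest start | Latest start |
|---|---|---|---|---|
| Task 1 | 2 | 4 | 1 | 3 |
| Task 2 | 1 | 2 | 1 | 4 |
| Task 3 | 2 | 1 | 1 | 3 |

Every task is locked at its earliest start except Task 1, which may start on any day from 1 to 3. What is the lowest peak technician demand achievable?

Task 1@1: d1:7  d2:5  d3:0  d4:0 → peak 7
Task 1@2: d1:3  d2:5  d3:4  d4:0 → peak 5
Task 1@3: d1:3  d2:1  d3:4  d4:4 → peak 4
Best is Task 1@3, peak 4.

4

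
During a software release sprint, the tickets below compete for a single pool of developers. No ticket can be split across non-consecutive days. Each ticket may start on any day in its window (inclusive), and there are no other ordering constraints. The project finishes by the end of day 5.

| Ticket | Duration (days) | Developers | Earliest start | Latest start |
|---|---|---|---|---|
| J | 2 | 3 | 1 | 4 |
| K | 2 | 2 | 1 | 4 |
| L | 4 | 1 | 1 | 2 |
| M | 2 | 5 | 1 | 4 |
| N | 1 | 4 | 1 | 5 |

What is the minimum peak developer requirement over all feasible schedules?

Early-start (J@1, K@1, L@1, M@1, N@1) gives peak 15: d1:15  d2:11  d3:1  d4:1  d5:0.
Shift M→3, N→5.
Schedule J@1, K@1, L@1, M@3, N@5: d1:6  d2:6  d3:6  d4:6  d5:4 — peak 6.
Total developer-days = 28 over 5 days ⇒ peak ≥ ⌈28/5⌉ = 6, so 6 is optimal.

6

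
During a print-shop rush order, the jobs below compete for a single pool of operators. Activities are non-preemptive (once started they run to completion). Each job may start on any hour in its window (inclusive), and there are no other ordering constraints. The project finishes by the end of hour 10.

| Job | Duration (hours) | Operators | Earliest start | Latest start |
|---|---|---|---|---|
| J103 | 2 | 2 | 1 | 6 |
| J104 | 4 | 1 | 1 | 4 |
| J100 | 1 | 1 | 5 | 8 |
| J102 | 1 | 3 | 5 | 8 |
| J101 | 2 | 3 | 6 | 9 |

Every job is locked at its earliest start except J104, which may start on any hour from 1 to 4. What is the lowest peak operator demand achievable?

4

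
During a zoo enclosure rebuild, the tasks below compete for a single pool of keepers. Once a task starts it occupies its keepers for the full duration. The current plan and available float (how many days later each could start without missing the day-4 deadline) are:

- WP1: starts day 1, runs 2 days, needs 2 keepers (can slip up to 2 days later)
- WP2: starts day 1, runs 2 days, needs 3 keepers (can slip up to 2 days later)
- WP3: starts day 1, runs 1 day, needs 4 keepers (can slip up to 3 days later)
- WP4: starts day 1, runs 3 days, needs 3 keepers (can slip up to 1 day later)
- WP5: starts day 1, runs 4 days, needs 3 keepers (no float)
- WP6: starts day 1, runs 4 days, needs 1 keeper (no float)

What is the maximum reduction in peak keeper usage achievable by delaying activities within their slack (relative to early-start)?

Early-start peak: d1:16  d2:12  d3:7  d4:4 ⇒ 16.
Leveled (WP1@1, WP2@3, WP3@1, WP4@2, WP5@1, WP6@1): d1:10  d2:9  d3:10  d4:10 ⇒ 10.
Reduction 16 − 10 = 6.

6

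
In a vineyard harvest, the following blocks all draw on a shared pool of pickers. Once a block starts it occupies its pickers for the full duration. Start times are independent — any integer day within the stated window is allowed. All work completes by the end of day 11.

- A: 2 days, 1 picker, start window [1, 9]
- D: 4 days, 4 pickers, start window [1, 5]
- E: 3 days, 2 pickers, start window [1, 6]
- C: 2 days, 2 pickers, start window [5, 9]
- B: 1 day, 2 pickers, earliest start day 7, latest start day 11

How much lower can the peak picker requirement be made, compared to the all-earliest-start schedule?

Early-start peak: d1:7  d2:7  d3:6  d4:4  d5:2  d6:2  d7:2  d8:0  d9:0  d10:0  d11:0 ⇒ 7.
Leveled (A@1, D@4, E@1, C@8, B@8): d1:3  d2:3  d3:2  d4:4  d5:4  d6:4  d7:4  d8:4  d9:2  d10:0  d11:0 ⇒ 4.
Reduction 7 − 4 = 3.

3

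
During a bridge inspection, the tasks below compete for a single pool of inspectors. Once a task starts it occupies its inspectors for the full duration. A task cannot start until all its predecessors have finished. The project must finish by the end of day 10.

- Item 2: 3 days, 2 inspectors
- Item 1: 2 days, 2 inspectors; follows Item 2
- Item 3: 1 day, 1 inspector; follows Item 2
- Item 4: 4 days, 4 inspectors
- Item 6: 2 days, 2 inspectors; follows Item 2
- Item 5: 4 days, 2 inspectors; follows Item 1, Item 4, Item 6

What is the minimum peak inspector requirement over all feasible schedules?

Early-start (Item 2@1, Item 1@4, Item 3@4, Item 4@1, Item 6@4, Item 5@6) gives peak 9: d1:6  d2:6  d3:6  d4:9  d5:4  d6:2  d7:2  d8:2  d9:2  d10:0.
Shift Item 3→5, Item 6→5, Item 5→7.
Schedule Item 2@1, Item 1@4, Item 3@5, Item 4@1, Item 6@5, Item 5@7: d1:6  d2:6  d3:6  d4:6  d5:5  d6:2  d7:2  d8:2  d9:2  d10:2 — peak 6.

6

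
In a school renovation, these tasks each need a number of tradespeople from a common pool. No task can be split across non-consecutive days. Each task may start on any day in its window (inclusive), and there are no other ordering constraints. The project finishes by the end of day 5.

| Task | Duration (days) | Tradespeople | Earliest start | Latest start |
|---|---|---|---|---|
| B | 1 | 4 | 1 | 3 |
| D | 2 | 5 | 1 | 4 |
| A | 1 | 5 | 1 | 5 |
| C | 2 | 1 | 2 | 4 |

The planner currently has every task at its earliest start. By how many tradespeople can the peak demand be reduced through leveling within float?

9

Early-start peak: d1:14  d2:6  d3:1  d4:0  d5:0 ⇒ 14.
Leveled (B@2, D@4, A@1, C@2): d1:5  d2:5  d3:1  d4:5  d5:5 ⇒ 5.
Reduction 14 − 5 = 9.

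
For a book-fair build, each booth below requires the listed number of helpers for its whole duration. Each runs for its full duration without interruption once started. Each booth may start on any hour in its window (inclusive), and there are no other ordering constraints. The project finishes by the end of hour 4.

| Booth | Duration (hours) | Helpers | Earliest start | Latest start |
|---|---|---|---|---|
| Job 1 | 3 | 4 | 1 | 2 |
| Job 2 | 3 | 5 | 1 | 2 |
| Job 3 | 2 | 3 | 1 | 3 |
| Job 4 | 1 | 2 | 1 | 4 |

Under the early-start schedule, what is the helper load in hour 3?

9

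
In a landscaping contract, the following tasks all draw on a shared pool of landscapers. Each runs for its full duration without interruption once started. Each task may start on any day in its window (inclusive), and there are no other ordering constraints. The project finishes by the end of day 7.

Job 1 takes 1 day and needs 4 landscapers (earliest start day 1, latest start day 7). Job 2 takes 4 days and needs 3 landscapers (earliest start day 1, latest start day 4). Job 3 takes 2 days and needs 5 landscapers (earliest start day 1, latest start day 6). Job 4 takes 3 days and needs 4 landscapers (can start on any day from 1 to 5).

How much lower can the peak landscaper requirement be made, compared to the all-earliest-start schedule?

9

Early-start peak: d1:16  d2:12  d3:7  d4:3  d5:0  d6:0  d7:0 ⇒ 16.
Leveled (Job 1@1, Job 2@1, Job 3@5, Job 4@2): d1:7  d2:7  d3:7  d4:7  d5:5  d6:5  d7:0 ⇒ 7.
Reduction 16 − 7 = 9.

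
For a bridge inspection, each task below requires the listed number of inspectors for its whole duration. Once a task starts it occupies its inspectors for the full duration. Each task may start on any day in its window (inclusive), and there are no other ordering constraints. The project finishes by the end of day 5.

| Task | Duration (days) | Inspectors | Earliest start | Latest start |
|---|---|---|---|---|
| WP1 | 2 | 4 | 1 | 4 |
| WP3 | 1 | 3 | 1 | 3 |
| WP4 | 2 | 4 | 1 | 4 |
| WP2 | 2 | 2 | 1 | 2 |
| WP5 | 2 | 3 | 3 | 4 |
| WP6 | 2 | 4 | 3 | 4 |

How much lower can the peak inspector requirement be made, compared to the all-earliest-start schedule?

3

Early-start peak: d1:13  d2:10  d3:7  d4:7  d5:0 ⇒ 13.
Leveled (WP1@1, WP3@1, WP4@2, WP2@1, WP5@3, WP6@4): d1:9  d2:10  d3:7  d4:7  d5:4 ⇒ 10.
Reduction 13 − 10 = 3.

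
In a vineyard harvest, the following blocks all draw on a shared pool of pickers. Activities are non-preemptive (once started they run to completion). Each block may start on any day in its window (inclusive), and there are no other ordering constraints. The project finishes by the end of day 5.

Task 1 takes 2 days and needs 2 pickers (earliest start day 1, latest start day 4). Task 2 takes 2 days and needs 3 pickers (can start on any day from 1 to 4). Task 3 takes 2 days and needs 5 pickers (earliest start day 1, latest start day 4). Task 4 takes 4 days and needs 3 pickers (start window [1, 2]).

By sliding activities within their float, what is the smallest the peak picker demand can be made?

Early-start (Task 1@1, Task 2@1, Task 3@1, Task 4@1) gives peak 13: d1:13  d2:13  d3:3  d4:3  d5:0.
Shift Task 3→3.
Schedule Task 1@1, Task 2@1, Task 3@3, Task 4@1: d1:8  d2:8  d3:8  d4:8  d5:0 — peak 8.

8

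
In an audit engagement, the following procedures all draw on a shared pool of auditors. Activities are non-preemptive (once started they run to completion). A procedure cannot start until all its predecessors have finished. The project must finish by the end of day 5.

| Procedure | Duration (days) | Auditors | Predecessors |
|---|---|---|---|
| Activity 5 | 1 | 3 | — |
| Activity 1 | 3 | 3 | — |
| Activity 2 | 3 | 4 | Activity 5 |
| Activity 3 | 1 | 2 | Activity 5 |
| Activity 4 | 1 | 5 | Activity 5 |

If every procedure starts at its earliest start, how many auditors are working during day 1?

At early start, day 1 has: Activity 5, Activity 1.
Demand: 3 + 3 = 6.

6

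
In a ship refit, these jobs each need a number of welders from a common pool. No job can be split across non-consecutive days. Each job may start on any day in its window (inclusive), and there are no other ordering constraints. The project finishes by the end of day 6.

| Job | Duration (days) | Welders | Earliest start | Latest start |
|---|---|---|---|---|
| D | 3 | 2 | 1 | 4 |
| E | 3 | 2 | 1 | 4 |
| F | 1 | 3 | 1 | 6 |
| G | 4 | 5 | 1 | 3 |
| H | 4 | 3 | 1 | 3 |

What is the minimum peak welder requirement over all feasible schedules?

10

Early-start (D@1, E@1, F@1, G@1, H@1) gives peak 15: d1:15  d2:12  d3:12  d4:8  d5:0  d6:0.
Shift E→4, H→2.
Schedule D@1, E@4, F@1, G@1, H@2: d1:10  d2:10  d3:10  d4:10  d5:5  d6:2 — peak 10.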